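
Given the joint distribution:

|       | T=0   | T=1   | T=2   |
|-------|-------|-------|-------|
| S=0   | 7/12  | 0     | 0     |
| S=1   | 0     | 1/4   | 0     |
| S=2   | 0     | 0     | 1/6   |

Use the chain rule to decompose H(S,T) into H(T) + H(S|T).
By the chain rule: H(S,T) = H(T) + H(S|T)

Marginal P(T) (column sums):
  P(T=0) = 7/12 + 0 + 0 = 7/12
  P(T=1) = 0 + 1/4 + 0 = 1/4
  P(T=2) = 0 + 0 + 1/6 = 1/6
H(T) = -[(7/12)·log₂(7/12) + (1/4)·log₂(1/4) + (1/6)·log₂(1/6)]
  = 0.4536 + 0.5000 + 0.4308
  = 1.3844 bits
H(S|T) = -Σ P(S,T)·log₂ P(S|T), where P(S|T) = P(S,T) / P(T)
  (cells with P(S,T) = 0 contribute 0)
  (S=0,T=0): P(S|T) = (7/12)/(7/12) = 1;  -(7/12)·log₂(1) = 0.0000
  (S=1,T=1): P(S|T) = (1/4)/(1/4) = 1;  -(1/4)·log₂(1) = 0.0000
  (S=2,T=2): P(S|T) = (1/6)/(1/6) = 1;  -(1/6)·log₂(1) = 0.0000
H(S|T) = 0.0000 + 0.0000 + 0.0000
  = 0.0000 bits

H(S,T) = H(T) + H(S|T) = 1.3844 + 0.0000 = 1.3844 bits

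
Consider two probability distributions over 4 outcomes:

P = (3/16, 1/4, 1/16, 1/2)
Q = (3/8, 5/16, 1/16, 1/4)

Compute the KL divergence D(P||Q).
D(P||Q) = Σ P(i) log₂(P(i)/Q(i))
  i=0: (3/16) × log₂((3/16)/(3/8)) = (3/16) × log₂(1/2) = -0.1875
  i=1: (1/4) × log₂((1/4)/(5/16)) = (1/4) × log₂(4/5) = -0.0805
  i=2: (1/16) × log₂((1/16)/(1/16)) = (1/16) × log₂(1) = 0.0000
  i=3: (1/2) × log₂((1/2)/(1/4)) = (1/2) × log₂(2) = 0.5000
D(P||Q) = -0.1875 - 0.0805 + 0.0000 + 0.5000
  = 0.2320 bits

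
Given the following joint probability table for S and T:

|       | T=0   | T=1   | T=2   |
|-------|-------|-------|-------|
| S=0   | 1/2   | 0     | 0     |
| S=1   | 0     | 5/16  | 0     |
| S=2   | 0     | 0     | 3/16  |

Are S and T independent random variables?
Marginal P(S) (row sums):
  P(S=0) = 1/2 + 0 + 0 = 1/2
  P(S=1) = 0 + 5/16 + 0 = 5/16
  P(S=2) = 0 + 0 + 3/16 = 3/16
Marginal P(T) (column sums):
  P(T=0) = 1/2 + 0 + 0 = 1/2
  P(T=1) = 0 + 5/16 + 0 = 5/16
  P(T=2) = 0 + 0 + 3/16 = 3/16

S and T are independent iff P(S=i,T=j) = P(S=i)·P(T=j) for every cell.
  P(S=0)·P(T=0) = 1/2 × 1/2 = 1/4, but P(S=0,T=0) = 1/2 ✗

No, S and T are not independent. Quantitatively, I(S;T) > 0:

H(S) = -[(1/2)·log₂(1/2) + (5/16)·log₂(5/16) + (3/16)·log₂(3/16)]
  = 0.5000 + 0.5244 + 0.4528
  = 1.4772 bits
H(T) = -[(1/2)·log₂(1/2) + (5/16)·log₂(5/16) + (3/16)·log₂(3/16)]
  = 0.5000 + 0.5244 + 0.4528
  = 1.4772 bits
H(S,T) = -[(1/2)·log₂(1/2) + (5/16)·log₂(5/16) + (3/16)·log₂(3/16)]
  = 0.5000 + 0.5244 + 0.4528
  = 1.4772 bits
I(S;T) = H(S) + H(T) - H(S,T) = 1.4772 + 1.4772 - 1.4772 = 1.4772 bits > 0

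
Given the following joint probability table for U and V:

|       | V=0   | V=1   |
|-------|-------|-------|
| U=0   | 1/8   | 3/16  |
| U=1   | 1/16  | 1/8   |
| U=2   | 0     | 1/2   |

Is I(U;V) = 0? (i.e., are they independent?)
Marginal P(U) (row sums):
  P(U=0) = 1/8 + 3/16 = 5/16
  P(U=1) = 1/16 + 1/8 = 3/16
  P(U=2) = 0 + 1/2 = 1/2
Marginal P(V) (column sums):
  P(V=0) = 1/8 + 1/16 + 0 = 3/16
  P(V=1) = 3/16 + 1/8 + 1/2 = 13/16

U and V are independent iff P(U=i,V=j) = P(U=i)·P(V=j) for every cell.
  P(U=0)·P(V=0) = 5/16 × 3/16 = 15/256, but P(U=0,V=0) = 1/8 ✗

No, U and V are not independent. Quantitatively, I(U;V) > 0:

H(U) = -[(5/16)·log₂(5/16) + (3/16)·log₂(3/16) + (1/2)·log₂(1/2)]
  = 0.5244 + 0.4528 + 0.5000
  = 1.4772 bits
H(V) = -[(3/16)·log₂(3/16) + (13/16)·log₂(13/16)]
  = 0.4528 + 0.2434
  = 0.6962 bits
H(U,V) = -[(1/8)·log₂(1/8) + (3/16)·log₂(3/16) + (1/16)·log₂(1/16) + (1/8)·log₂(1/8) + (1/2)·log₂(1/2)]
  = 0.3750 + 0.4528 + 0.2500 + 0.3750 + 0.5000
  = 1.9528 bits
I(U;V) = H(U) + H(V) - H(U,V) = 1.4772 + 0.6962 - 1.9528 = 0.2206 bits > 0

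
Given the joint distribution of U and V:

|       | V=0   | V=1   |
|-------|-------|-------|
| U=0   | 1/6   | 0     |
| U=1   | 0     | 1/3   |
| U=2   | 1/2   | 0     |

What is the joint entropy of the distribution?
H(U,V) = -Σ P(U,V) log₂ P(U,V), summed over the non-zero cells:
H(U,V) = -[(1/6)·log₂(1/6) + (1/3)·log₂(1/3) + (1/2)·log₂(1/2)]
  = 0.4308 + 0.5283 + 0.5000
  = 1.4591 bits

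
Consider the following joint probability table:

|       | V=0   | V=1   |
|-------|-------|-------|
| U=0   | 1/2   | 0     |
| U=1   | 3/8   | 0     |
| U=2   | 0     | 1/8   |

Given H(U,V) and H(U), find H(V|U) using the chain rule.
From the chain rule: H(U,V) = H(U) + H(V|U)
Therefore: H(V|U) = H(U,V) - H(U)

H(U,V) = -[(1/2)·log₂(1/2) + (3/8)·log₂(3/8) + (1/8)·log₂(1/8)]
  = 0.5000 + 0.5306 + 0.3750
  = 1.4056 bits
Marginal P(U) (row sums):
  P(U=0) = 1/2 + 0 = 1/2
  P(U=1) = 3/8 + 0 = 3/8
  P(U=2) = 0 + 1/8 = 1/8
H(U) = -[(1/2)·log₂(1/2) + (3/8)·log₂(3/8) + (1/8)·log₂(1/8)]
  = 0.5000 + 0.5306 + 0.3750
  = 1.4056 bits

H(V|U) = 1.4056 - 1.4056 = 0.0000 bits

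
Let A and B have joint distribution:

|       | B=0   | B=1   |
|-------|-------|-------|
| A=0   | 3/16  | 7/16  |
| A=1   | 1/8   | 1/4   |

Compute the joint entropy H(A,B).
H(A,B) = -Σ P(A,B) log₂ P(A,B), summed over the non-zero cells:
H(A,B) = -[(3/16)·log₂(3/16) + (7/16)·log₂(7/16) + (1/8)·log₂(1/8) + (1/4)·log₂(1/4)]
  = 0.4528 + 0.5218 + 0.3750 + 0.5000
  = 1.8496 bits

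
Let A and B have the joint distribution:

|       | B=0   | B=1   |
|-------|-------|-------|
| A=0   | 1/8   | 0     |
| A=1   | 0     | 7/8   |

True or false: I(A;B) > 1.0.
Marginal P(A) (row sums):
  P(A=0) = 1/8 + 0 = 1/8
  P(A=1) = 0 + 7/8 = 7/8
Marginal P(B) (column sums):
  P(B=0) = 1/8 + 0 = 1/8
  P(B=1) = 0 + 7/8 = 7/8

H(A) = -[(1/8)·log₂(1/8) + (7/8)·log₂(7/8)]
  = 0.3750 + 0.1686
  = 0.5436 bits
H(B) = -[(1/8)·log₂(1/8) + (7/8)·log₂(7/8)]
  = 0.3750 + 0.1686
  = 0.5436 bits
H(A,B) = -[(1/8)·log₂(1/8) + (7/8)·log₂(7/8)]
  = 0.3750 + 0.1686
  = 0.5436 bits

I(A;B) = H(A) + H(B) - H(A,B)
  = 0.5436 + 0.5436 - 0.5436
  = 0.5436 bits

False. I(A;B) = 0.5436 bits, which is ≤ 1.0 bits.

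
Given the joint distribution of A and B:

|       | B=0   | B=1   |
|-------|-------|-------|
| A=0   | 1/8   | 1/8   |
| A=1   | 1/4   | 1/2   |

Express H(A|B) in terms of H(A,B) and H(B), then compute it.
H(A|B) = H(A,B) - H(B)

Marginal P(B) (column sums):
  P(B=0) = 1/8 + 1/4 = 3/8
  P(B=1) = 1/8 + 1/2 = 5/8

H(A,B) = -[(1/8)·log₂(1/8) + (1/8)·log₂(1/8) + (1/4)·log₂(1/4) + (1/2)·log₂(1/2)]
  = 0.3750 + 0.3750 + 0.5000 + 0.5000
  = 1.7500 bits
H(B) = -[(3/8)·log₂(3/8) + (5/8)·log₂(5/8)]
  = 0.5306 + 0.4238
  = 0.9544 bits

H(A|B) = 1.7500 - 0.9544 = 0.7956 bits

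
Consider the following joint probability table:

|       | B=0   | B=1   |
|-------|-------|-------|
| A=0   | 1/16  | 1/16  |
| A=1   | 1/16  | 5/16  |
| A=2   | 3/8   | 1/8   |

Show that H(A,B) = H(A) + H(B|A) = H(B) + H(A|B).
Marginal P(A) (row sums):
  P(A=0) = 1/16 + 1/16 = 1/8
  P(A=1) = 1/16 + 5/16 = 3/8
  P(A=2) = 3/8 + 1/8 = 1/2
Marginal P(B) (column sums):
  P(B=0) = 1/16 + 1/16 + 3/8 = 1/2
  P(B=1) = 1/16 + 5/16 + 1/8 = 1/2

Decomposition 1: H(A) + H(B|A)
H(A) = -[(1/8)·log₂(1/8) + (3/8)·log₂(3/8) + (1/2)·log₂(1/2)]
  = 0.3750 + 0.5306 + 0.5000
  = 1.4056 bits
H(B|A) = -Σ P(A,B)·log₂ P(B|A), where P(B|A) = P(A,B) / P(A)
  (A=0,B=0): P(B|A) = (1/16)/(1/8) = 1/2;  -(1/16)·log₂(1/2) = 0.0625
  (A=0,B=1): P(B|A) = (1/16)/(1/8) = 1/2;  -(1/16)·log₂(1/2) = 0.0625
  (A=1,B=0): P(B|A) = (1/16)/(3/8) = 1/6;  -(1/16)·log₂(1/6) = 0.1616
  (A=1,B=1): P(B|A) = (5/16)/(3/8) = 5/6;  -(5/16)·log₂(5/6) = 0.0822
  (A=2,B=0): P(B|A) = (3/8)/(1/2) = 3/4;  -(3/8)·log₂(3/4) = 0.1556
  (A=2,B=1): P(B|A) = (1/8)/(1/2) = 1/4;  -(1/8)·log₂(1/4) = 0.2500
H(B|A) = 0.0625 + 0.0625 + 0.1616 + 0.0822 + 0.1556 + 0.2500
  = 0.7744 bits
H(A) + H(B|A) = 1.4056 + 0.7744 = 2.1800 bits

Decomposition 2: H(B) + H(A|B)
H(B) = -[(1/2)·log₂(1/2) + (1/2)·log₂(1/2)]
  = 0.5000 + 0.5000
  = 1.0000 bits
H(A|B) = -Σ P(A,B)·log₂ P(A|B), where P(A|B) = P(A,B) / P(B)
  (A=0,B=0): P(A|B) = (1/16)/(1/2) = 1/8;  -(1/16)·log₂(1/8) = 0.1875
  (A=0,B=1): P(A|B) = (1/16)/(1/2) = 1/8;  -(1/16)·log₂(1/8) = 0.1875
  (A=1,B=0): P(A|B) = (1/16)/(1/2) = 1/8;  -(1/16)·log₂(1/8) = 0.1875
  (A=1,B=1): P(A|B) = (5/16)/(1/2) = 5/8;  -(5/16)·log₂(5/8) = 0.2119
  (A=2,B=0): P(A|B) = (3/8)/(1/2) = 3/4;  -(3/8)·log₂(3/4) = 0.1556
  (A=2,B=1): P(A|B) = (1/8)/(1/2) = 1/4;  -(1/8)·log₂(1/4) = 0.2500
H(A|B) = 0.1875 + 0.1875 + 0.1875 + 0.2119 + 0.1556 + 0.2500
  = 1.1800 bits
H(B) + H(A|B) = 1.0000 + 1.1800 = 2.1800 bits

Direct computation of the joint entropy:
H(A,B) = -[(1/16)·log₂(1/16) + (1/16)·log₂(1/16) + (1/16)·log₂(1/16) + (5/16)·log₂(5/16) + (3/8)·log₂(3/8) + (1/8)·log₂(1/8)]
  = 0.2500 + 0.2500 + 0.2500 + 0.5244 + 0.5306 + 0.3750
  = 2.1800 bits

All three agree: H(A,B) = 2.1800 bits ✓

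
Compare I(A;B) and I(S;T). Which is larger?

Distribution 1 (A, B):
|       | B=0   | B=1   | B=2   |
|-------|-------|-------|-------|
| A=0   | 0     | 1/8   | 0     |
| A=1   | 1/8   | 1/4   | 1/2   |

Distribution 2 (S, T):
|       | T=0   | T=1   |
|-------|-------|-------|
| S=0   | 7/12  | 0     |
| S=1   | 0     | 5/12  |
Distribution 1 (A, B):
Marginal P(A) (row sums):
  P(A=0) = 0 + 1/8 + 0 = 1/8
  P(A=1) = 1/8 + 1/4 + 1/2 = 7/8
Marginal P(B) (column sums):
  P(B=0) = 0 + 1/8 = 1/8
  P(B=1) = 1/8 + 1/4 = 3/8
  P(B=2) = 0 + 1/2 = 1/2

H(A) = -[(1/8)·log₂(1/8) + (7/8)·log₂(7/8)]
  = 0.3750 + 0.1686
  = 0.5436 bits
H(B) = -[(1/8)·log₂(1/8) + (3/8)·log₂(3/8) + (1/2)·log₂(1/2)]
  = 0.3750 + 0.5306 + 0.5000
  = 1.4056 bits
H(A,B) = -[(1/8)·log₂(1/8) + (1/8)·log₂(1/8) + (1/4)·log₂(1/4) + (1/2)·log₂(1/2)]
  = 0.3750 + 0.3750 + 0.5000 + 0.5000
  = 1.7500 bits

I(A;B) = H(A) + H(B) - H(A,B)
  = 0.5436 + 1.4056 - 1.7500
  = 0.1992 bits

Distribution 2 (S, T):
Marginal P(S) (row sums):
  P(S=0) = 7/12 + 0 = 7/12
  P(S=1) = 0 + 5/12 = 5/12
Marginal P(T) (column sums):
  P(T=0) = 7/12 + 0 = 7/12
  P(T=1) = 0 + 5/12 = 5/12

H(S) = -[(7/12)·log₂(7/12) + (5/12)·log₂(5/12)]
  = 0.4536 + 0.5263
  = 0.9799 bits
H(T) = -[(7/12)·log₂(7/12) + (5/12)·log₂(5/12)]
  = 0.4536 + 0.5263
  = 0.9799 bits
H(S,T) = -[(7/12)·log₂(7/12) + (5/12)·log₂(5/12)]
  = 0.4536 + 0.5263
  = 0.9799 bits

I(S;T) = H(S) + H(T) - H(S,T)
  = 0.9799 + 0.9799 - 0.9799
  = 0.9799 bits

I(S;T) = 0.9799 bits > I(A;B) = 0.1992 bits, so (S, T) has the higher mutual information (stronger dependence).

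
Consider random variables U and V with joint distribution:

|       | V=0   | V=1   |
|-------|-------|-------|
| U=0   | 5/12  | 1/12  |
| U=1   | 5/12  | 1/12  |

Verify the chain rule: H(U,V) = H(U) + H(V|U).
Left side:
H(U,V) = -[(5/12)·log₂(5/12) + (1/12)·log₂(1/12) + (5/12)·log₂(5/12) + (1/12)·log₂(1/12)]
  = 0.5263 + 0.2987 + 0.5263 + 0.2987
  = 1.6500 bits

Right side:
Marginal P(U) (row sums):
  P(U=0) = 5/12 + 1/12 = 1/2
  P(U=1) = 5/12 + 1/12 = 1/2
H(U) = -[(1/2)·log₂(1/2) + (1/2)·log₂(1/2)]
  = 0.5000 + 0.5000
  = 1.0000 bits
H(V|U) = -Σ P(U,V)·log₂ P(V|U), where P(V|U) = P(U,V) / P(U)
  (U=0,V=0): P(V|U) = (5/12)/(1/2) = 5/6;  -(5/12)·log₂(5/6) = 0.1096
  (U=0,V=1): P(V|U) = (1/12)/(1/2) = 1/6;  -(1/12)·log₂(1/6) = 0.2154
  (U=1,V=0): P(V|U) = (5/12)/(1/2) = 5/6;  -(5/12)·log₂(5/6) = 0.1096
  (U=1,V=1): P(V|U) = (1/12)/(1/2) = 1/6;  -(1/12)·log₂(1/6) = 0.2154
H(V|U) = 0.1096 + 0.2154 + 0.1096 + 0.2154
  = 0.6500 bits
H(U) + H(V|U) = 1.0000 + 0.6500 = 1.6500 bits

Both sides equal 1.6500 bits, so the chain rule holds ✓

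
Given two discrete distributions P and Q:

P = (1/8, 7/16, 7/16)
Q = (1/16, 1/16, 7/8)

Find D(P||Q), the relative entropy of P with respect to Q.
D(P||Q) = Σ P(i) log₂(P(i)/Q(i))
  i=0: (1/8) × log₂((1/8)/(1/16)) = (1/8) × log₂(2) = 0.1250
  i=1: (7/16) × log₂((7/16)/(1/16)) = (7/16) × log₂(7) = 1.2282
  i=2: (7/16) × log₂((7/16)/(7/8)) = (7/16) × log₂(1/2) = -0.4375
D(P||Q) = 0.1250 + 1.2282 - 0.4375
  = 0.9157 bits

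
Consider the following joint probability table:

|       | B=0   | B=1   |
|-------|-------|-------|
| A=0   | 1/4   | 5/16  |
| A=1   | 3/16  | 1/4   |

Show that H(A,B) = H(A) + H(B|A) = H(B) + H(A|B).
Marginal P(A) (row sums):
  P(A=0) = 1/4 + 5/16 = 9/16
  P(A=1) = 3/16 + 1/4 = 7/16
Marginal P(B) (column sums):
  P(B=0) = 1/4 + 3/16 = 7/16
  P(B=1) = 5/16 + 1/4 = 9/16

Decomposition 1: H(A) + H(B|A)
H(A) = -[(9/16)·log₂(9/16) + (7/16)·log₂(7/16)]
  = 0.4669 + 0.5218
  = 0.9887 bits
H(B|A) = -Σ P(A,B)·log₂ P(B|A), where P(B|A) = P(A,B) / P(A)
  (A=0,B=0): P(B|A) = (1/4)/(9/16) = 4/9;  -(1/4)·log₂(4/9) = 0.2925
  (A=0,B=1): P(B|A) = (5/16)/(9/16) = 5/9;  -(5/16)·log₂(5/9) = 0.2650
  (A=1,B=0): P(B|A) = (3/16)/(7/16) = 3/7;  -(3/16)·log₂(3/7) = 0.2292
  (A=1,B=1): P(B|A) = (1/4)/(7/16) = 4/7;  -(1/4)·log₂(4/7) = 0.2018
H(B|A) = 0.2925 + 0.2650 + 0.2292 + 0.2018
  = 0.9885 bits
H(A) + H(B|A) = 0.9887 + 0.9885 = 1.9772 bits

Decomposition 2: H(B) + H(A|B)
H(B) = -[(7/16)·log₂(7/16) + (9/16)·log₂(9/16)]
  = 0.5218 + 0.4669
  = 0.9887 bits
H(A|B) = -Σ P(A,B)·log₂ P(A|B), where P(A|B) = P(A,B) / P(B)
  (A=0,B=0): P(A|B) = (1/4)/(7/16) = 4/7;  -(1/4)·log₂(4/7) = 0.2018
  (A=0,B=1): P(A|B) = (5/16)/(9/16) = 5/9;  -(5/16)·log₂(5/9) = 0.2650
  (A=1,B=0): P(A|B) = (3/16)/(7/16) = 3/7;  -(3/16)·log₂(3/7) = 0.2292
  (A=1,B=1): P(A|B) = (1/4)/(9/16) = 4/9;  -(1/4)·log₂(4/9) = 0.2925
H(A|B) = 0.2018 + 0.2650 + 0.2292 + 0.2925
  = 0.9885 bits
H(B) + H(A|B) = 0.9887 + 0.9885 = 1.9772 bits

Direct computation of the joint entropy:
H(A,B) = -[(1/4)·log₂(1/4) + (5/16)·log₂(5/16) + (3/16)·log₂(3/16) + (1/4)·log₂(1/4)]
  = 0.5000 + 0.5244 + 0.4528 + 0.5000
  = 1.9772 bits

All three agree: H(A,B) = 1.9772 bits ✓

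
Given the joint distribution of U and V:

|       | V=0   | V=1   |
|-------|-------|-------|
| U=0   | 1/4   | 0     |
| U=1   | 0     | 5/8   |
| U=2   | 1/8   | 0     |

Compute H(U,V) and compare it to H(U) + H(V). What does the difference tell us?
Marginal P(U) (row sums):
  P(U=0) = 1/4 + 0 = 1/4
  P(U=1) = 0 + 5/8 = 5/8
  P(U=2) = 1/8 + 0 = 1/8
Marginal P(V) (column sums):
  P(V=0) = 1/4 + 0 + 1/8 = 3/8
  P(V=1) = 0 + 5/8 + 0 = 5/8

H(U,V) = -[(1/4)·log₂(1/4) + (5/8)·log₂(5/8) + (1/8)·log₂(1/8)]
  = 0.5000 + 0.4238 + 0.3750
  = 1.2988 bits
H(U) = -[(1/4)·log₂(1/4) + (5/8)·log₂(5/8) + (1/8)·log₂(1/8)]
  = 0.5000 + 0.4238 + 0.3750
  = 1.2988 bits
H(V) = -[(3/8)·log₂(3/8) + (5/8)·log₂(5/8)]
  = 0.5306 + 0.4238
  = 0.9544 bits

H(U) + H(V) = 1.2988 + 0.9544 = 2.2532 bits
Difference: H(U) + H(V) - H(U,V) = 2.2532 - 1.2988 = 0.9544 bits = I(U;V)

The difference is the mutual information; it is positive here, so U and V are dependent (knowing one reduces uncertainty about the other by 0.9544 bits).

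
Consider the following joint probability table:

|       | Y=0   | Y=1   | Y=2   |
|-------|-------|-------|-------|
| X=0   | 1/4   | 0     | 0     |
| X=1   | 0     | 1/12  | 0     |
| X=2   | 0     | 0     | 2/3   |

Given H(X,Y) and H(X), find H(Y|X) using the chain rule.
From the chain rule: H(X,Y) = H(X) + H(Y|X)
Therefore: H(Y|X) = H(X,Y) - H(X)

H(X,Y) = -[(1/4)·log₂(1/4) + (1/12)·log₂(1/12) + (2/3)·log₂(2/3)]
  = 0.5000 + 0.2987 + 0.3900
  = 1.1887 bits
Marginal P(X) (row sums):
  P(X=0) = 1/4 + 0 + 0 = 1/4
  P(X=1) = 0 + 1/12 + 0 = 1/12
  P(X=2) = 0 + 0 + 2/3 = 2/3
H(X) = -[(1/4)·log₂(1/4) + (1/12)·log₂(1/12) + (2/3)·log₂(2/3)]
  = 0.5000 + 0.2987 + 0.3900
  = 1.1887 bits

H(Y|X) = 1.1887 - 1.1887 = 0.0000 bits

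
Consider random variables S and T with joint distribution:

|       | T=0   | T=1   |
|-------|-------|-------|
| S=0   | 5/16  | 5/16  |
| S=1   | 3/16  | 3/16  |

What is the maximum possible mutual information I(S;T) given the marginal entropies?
The upper bound on mutual information is I(S;T) ≤ min(H(S), H(T)).

Marginal P(S) (row sums):
  P(S=0) = 5/16 + 5/16 = 5/8
  P(S=1) = 3/16 + 3/16 = 3/8
Marginal P(T) (column sums):
  P(T=0) = 5/16 + 3/16 = 1/2
  P(T=1) = 5/16 + 3/16 = 1/2

H(S) = -[(5/8)·log₂(5/8) + (3/8)·log₂(3/8)]
  = 0.4238 + 0.5306
  = 0.9544 bits
H(T) = -[(1/2)·log₂(1/2) + (1/2)·log₂(1/2)]
  = 0.5000 + 0.5000
  = 1.0000 bits

Maximum possible I(S;T) = min(0.9544, 1.0000) = 0.9544 bits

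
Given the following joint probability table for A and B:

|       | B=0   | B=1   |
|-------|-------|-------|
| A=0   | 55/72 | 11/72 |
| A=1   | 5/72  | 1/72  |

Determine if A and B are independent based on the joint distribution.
Marginal P(A) (row sums):
  P(A=0) = 55/72 + 11/72 = 11/12
  P(A=1) = 5/72 + 1/72 = 1/12
Marginal P(B) (column sums):
  P(B=0) = 55/72 + 5/72 = 5/6
  P(B=1) = 11/72 + 1/72 = 1/6

A and B are independent iff P(A=i,B=j) = P(A=i)·P(B=j) for every cell.
  P(A=0)·P(B=0) = 11/12 × 5/6 = 55/72 = P(A=0,B=0) ✓
  P(A=0)·P(B=1) = 11/12 × 1/6 = 11/72 = P(A=0,B=1) ✓
  P(A=1)·P(B=0) = 1/12 × 5/6 = 5/72 = P(A=1,B=0) ✓
  P(A=1)·P(B=1) = 1/12 × 1/6 = 1/72 = P(A=1,B=1) ✓

Yes, A and B are independent: every cell factors, so I(A;B) = 0 bits.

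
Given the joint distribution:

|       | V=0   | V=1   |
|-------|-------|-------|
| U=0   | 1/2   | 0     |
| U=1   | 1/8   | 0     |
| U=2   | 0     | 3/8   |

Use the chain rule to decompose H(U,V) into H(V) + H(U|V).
By the chain rule: H(U,V) = H(V) + H(U|V)

Marginal P(V) (column sums):
  P(V=0) = 1/2 + 1/8 + 0 = 5/8
  P(V=1) = 0 + 0 + 3/8 = 3/8
H(V) = -[(5/8)·log₂(5/8) + (3/8)·log₂(3/8)]
  = 0.4238 + 0.5306
  = 0.9544 bits
H(U|V) = -Σ P(U,V)·log₂ P(U|V), where P(U|V) = P(U,V) / P(V)
  (cells with P(U,V) = 0 contribute 0)
  (U=0,V=0): P(U|V) = (1/2)/(5/8) = 4/5;  -(1/2)·log₂(4/5) = 0.1610
  (U=1,V=0): P(U|V) = (1/8)/(5/8) = 1/5;  -(1/8)·log₂(1/5) = 0.2902
  (U=2,V=1): P(U|V) = (3/8)/(3/8) = 1;  -(3/8)·log₂(1) = 0.0000
H(U|V) = 0.1610 + 0.2902 + 0.0000
  = 0.4512 bits

H(U,V) = H(V) + H(U|V) = 0.9544 + 0.4512 = 1.4056 bits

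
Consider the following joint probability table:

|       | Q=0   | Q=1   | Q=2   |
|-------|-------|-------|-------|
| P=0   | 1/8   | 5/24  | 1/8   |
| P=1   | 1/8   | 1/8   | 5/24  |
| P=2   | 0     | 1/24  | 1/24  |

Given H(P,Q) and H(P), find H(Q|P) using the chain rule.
From the chain rule: H(P,Q) = H(P) + H(Q|P)
Therefore: H(Q|P) = H(P,Q) - H(P)

H(P,Q) = -[(1/8)·log₂(1/8) + (5/24)·log₂(5/24) + (1/8)·log₂(1/8) + (1/8)·log₂(1/8) + (1/8)·log₂(1/8) + (5/24)·log₂(5/24) + (1/24)·log₂(1/24) + (1/24)·log₂(1/24)]
  = 0.3750 + 0.4715 + 0.3750 + 0.3750 + 0.3750 + 0.4715 + 0.1910 + 0.1910
  = 2.8250 bits
Marginal P(P) (row sums):
  P(P=0) = 1/8 + 5/24 + 1/8 = 11/24
  P(P=1) = 1/8 + 1/8 + 5/24 = 11/24
  P(P=2) = 0 + 1/24 + 1/24 = 1/12
H(P) = -[(11/24)·log₂(11/24) + (11/24)·log₂(11/24) + (1/12)·log₂(1/12)]
  = 0.5159 + 0.5159 + 0.2987
  = 1.3305 bits

H(Q|P) = 2.8250 - 1.3305 = 1.4945 bits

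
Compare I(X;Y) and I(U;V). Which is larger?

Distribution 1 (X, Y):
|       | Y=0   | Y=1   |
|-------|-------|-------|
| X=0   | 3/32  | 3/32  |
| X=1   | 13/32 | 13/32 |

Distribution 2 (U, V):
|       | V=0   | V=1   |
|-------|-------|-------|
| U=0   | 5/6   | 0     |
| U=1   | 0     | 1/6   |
Distribution 1 (X, Y):
Marginal P(X) (row sums):
  P(X=0) = 3/32 + 3/32 = 3/16
  P(X=1) = 13/32 + 13/32 = 13/16
Marginal P(Y) (column sums):
  P(Y=0) = 3/32 + 13/32 = 1/2
  P(Y=1) = 3/32 + 13/32 = 1/2

H(X) = -[(3/16)·log₂(3/16) + (13/16)·log₂(13/16)]
  = 0.4528 + 0.2434
  = 0.6962 bits
H(Y) = -[(1/2)·log₂(1/2) + (1/2)·log₂(1/2)]
  = 0.5000 + 0.5000
  = 1.0000 bits
H(X,Y) = -[(3/32)·log₂(3/32) + (3/32)·log₂(3/32) + (13/32)·log₂(13/32) + (13/32)·log₂(13/32)]
  = 0.3202 + 0.3202 + 0.5279 + 0.5279
  = 1.6962 bits

I(X;Y) = H(X) + H(Y) - H(X,Y)
  = 0.6962 + 1.0000 - 1.6962
  = 0.0000 bits

Distribution 2 (U, V):
Marginal P(U) (row sums):
  P(U=0) = 5/6 + 0 = 5/6
  P(U=1) = 0 + 1/6 = 1/6
Marginal P(V) (column sums):
  P(V=0) = 5/6 + 0 = 5/6
  P(V=1) = 0 + 1/6 = 1/6

H(U) = -[(5/6)·log₂(5/6) + (1/6)·log₂(1/6)]
  = 0.2192 + 0.4308
  = 0.6500 bits
H(V) = -[(5/6)·log₂(5/6) + (1/6)·log₂(1/6)]
  = 0.2192 + 0.4308
  = 0.6500 bits
H(U,V) = -[(5/6)·log₂(5/6) + (1/6)·log₂(1/6)]
  = 0.2192 + 0.4308
  = 0.6500 bits

I(U;V) = H(U) + H(V) - H(U,V)
  = 0.6500 + 0.6500 - 0.6500
  = 0.6500 bits

I(U;V) = 0.6500 bits > I(X;Y) = 0.0000 bits, so (U, V) has the higher mutual information (stronger dependence).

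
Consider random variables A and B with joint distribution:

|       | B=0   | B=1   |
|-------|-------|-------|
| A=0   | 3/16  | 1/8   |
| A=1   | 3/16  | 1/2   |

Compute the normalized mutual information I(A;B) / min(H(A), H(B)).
Marginal P(A) (row sums):
  P(A=0) = 3/16 + 1/8 = 5/16
  P(A=1) = 3/16 + 1/2 = 11/16
Marginal P(B) (column sums):
  P(B=0) = 3/16 + 3/16 = 3/8
  P(B=1) = 1/8 + 1/2 = 5/8

H(A) = -[(5/16)·log₂(5/16) + (11/16)·log₂(11/16)]
  = 0.5244 + 0.3716
  = 0.8960 bits
H(B) = -[(3/8)·log₂(3/8) + (5/8)·log₂(5/8)]
  = 0.5306 + 0.4238
  = 0.9544 bits
H(A,B) = -[(3/16)·log₂(3/16) + (1/8)·log₂(1/8) + (3/16)·log₂(3/16) + (1/2)·log₂(1/2)]
  = 0.4528 + 0.3750 + 0.4528 + 0.5000
  = 1.7806 bits

I(A;B) = H(A) + H(B) - H(A,B)
  = 0.8960 + 0.9544 - 1.7806
  = 0.0698 bits

min(H(A), H(B)) = min(0.8960, 0.9544) = 0.8960 bits
Normalized MI = 0.0698 / 0.8960 = 0.0779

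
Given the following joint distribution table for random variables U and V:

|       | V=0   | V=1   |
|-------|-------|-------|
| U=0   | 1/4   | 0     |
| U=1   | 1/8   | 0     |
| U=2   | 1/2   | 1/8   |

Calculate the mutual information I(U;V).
Marginal P(U) (row sums):
  P(U=0) = 1/4 + 0 = 1/4
  P(U=1) = 1/8 + 0 = 1/8
  P(U=2) = 1/2 + 1/8 = 5/8
Marginal P(V) (column sums):
  P(V=0) = 1/4 + 1/8 + 1/2 = 7/8
  P(V=1) = 0 + 0 + 1/8 = 1/8

H(U) = -[(1/4)·log₂(1/4) + (1/8)·log₂(1/8) + (5/8)·log₂(5/8)]
  = 0.5000 + 0.3750 + 0.4238
  = 1.2988 bits
H(V) = -[(7/8)·log₂(7/8) + (1/8)·log₂(1/8)]
  = 0.1686 + 0.3750
  = 0.5436 bits
H(U,V) = -[(1/4)·log₂(1/4) + (1/8)·log₂(1/8) + (1/2)·log₂(1/2) + (1/8)·log₂(1/8)]
  = 0.5000 + 0.3750 + 0.5000 + 0.3750
  = 1.7500 bits

I(U;V) = H(U) + H(V) - H(U,V)
  = 1.2988 + 0.5436 - 1.7500
  = 0.0924 bits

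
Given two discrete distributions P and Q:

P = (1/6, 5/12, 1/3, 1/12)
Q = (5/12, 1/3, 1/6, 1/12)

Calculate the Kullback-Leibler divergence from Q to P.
D(P||Q) = Σ P(i) log₂(P(i)/Q(i))
  i=0: (1/6) × log₂((1/6)/(5/12)) = (1/6) × log₂(2/5) = -0.2203
  i=1: (5/12) × log₂((5/12)/(1/3)) = (5/12) × log₂(5/4) = 0.1341
  i=2: (1/3) × log₂((1/3)/(1/6)) = (1/3) × log₂(2) = 0.3333
  i=3: (1/12) × log₂((1/12)/(1/12)) = (1/12) × log₂(1) = 0.0000
D(P||Q) = -0.2203 + 0.1341 + 0.3333 + 0.0000
  = 0.2471 bits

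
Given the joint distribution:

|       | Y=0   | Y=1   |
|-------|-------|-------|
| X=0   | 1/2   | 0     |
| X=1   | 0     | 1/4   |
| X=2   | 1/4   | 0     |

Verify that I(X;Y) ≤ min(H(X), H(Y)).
Marginal P(X) (row sums):
  P(X=0) = 1/2 + 0 = 1/2
  P(X=1) = 0 + 1/4 = 1/4
  P(X=2) = 1/4 + 0 = 1/4
Marginal P(Y) (column sums):
  P(Y=0) = 1/2 + 0 + 1/4 = 3/4
  P(Y=1) = 0 + 1/4 + 0 = 1/4

H(X) = -[(1/2)·log₂(1/2) + (1/4)·log₂(1/4) + (1/4)·log₂(1/4)]
  = 0.5000 + 0.5000 + 0.5000
  = 1.5000 bits
H(Y) = -[(3/4)·log₂(3/4) + (1/4)·log₂(1/4)]
  = 0.3113 + 0.5000
  = 0.8113 bits
H(X,Y) = -[(1/2)·log₂(1/2) + (1/4)·log₂(1/4) + (1/4)·log₂(1/4)]
  = 0.5000 + 0.5000 + 0.5000
  = 1.5000 bits

I(X;Y) = H(X) + H(Y) - H(X,Y)
  = 1.5000 + 0.8113 - 1.5000
  = 0.8113 bits

min(H(X), H(Y)) = min(1.5000, 0.8113) = 0.8113 bits
Since 0.8113 ≤ 0.8113, the bound is satisfied ✓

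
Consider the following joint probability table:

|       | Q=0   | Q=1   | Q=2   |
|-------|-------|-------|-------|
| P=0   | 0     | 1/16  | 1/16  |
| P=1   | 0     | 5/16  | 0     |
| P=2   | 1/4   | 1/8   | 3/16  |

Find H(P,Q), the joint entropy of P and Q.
H(P,Q) = -Σ P(P,Q) log₂ P(P,Q), summed over the non-zero cells:
H(P,Q) = -[(1/16)·log₂(1/16) + (1/16)·log₂(1/16) + (5/16)·log₂(5/16) + (1/4)·log₂(1/4) + (1/8)·log₂(1/8) + (3/16)·log₂(3/16)]
  = 0.2500 + 0.2500 + 0.5244 + 0.5000 + 0.3750 + 0.4528
  = 2.3522 bits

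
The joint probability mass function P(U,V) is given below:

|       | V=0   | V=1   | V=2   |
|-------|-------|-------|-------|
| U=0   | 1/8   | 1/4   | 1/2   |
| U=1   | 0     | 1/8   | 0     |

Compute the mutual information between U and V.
Marginal P(U) (row sums):
  P(U=0) = 1/8 + 1/4 + 1/2 = 7/8
  P(U=1) = 0 + 1/8 + 0 = 1/8
Marginal P(V) (column sums):
  P(V=0) = 1/8 + 0 = 1/8
  P(V=1) = 1/4 + 1/8 = 3/8
  P(V=2) = 1/2 + 0 = 1/2

H(U) = -[(7/8)·log₂(7/8) + (1/8)·log₂(1/8)]
  = 0.1686 + 0.3750
  = 0.5436 bits
H(V) = -[(1/8)·log₂(1/8) + (3/8)·log₂(3/8) + (1/2)·log₂(1/2)]
  = 0.3750 + 0.5306 + 0.5000
  = 1.4056 bits
H(U,V) = -[(1/8)·log₂(1/8) + (1/4)·log₂(1/4) + (1/2)·log₂(1/2) + (1/8)·log₂(1/8)]
  = 0.3750 + 0.5000 + 0.5000 + 0.3750
  = 1.7500 bits

I(U;V) = H(U) + H(V) - H(U,V)
  = 0.5436 + 1.4056 - 1.7500
  = 0.1992 bits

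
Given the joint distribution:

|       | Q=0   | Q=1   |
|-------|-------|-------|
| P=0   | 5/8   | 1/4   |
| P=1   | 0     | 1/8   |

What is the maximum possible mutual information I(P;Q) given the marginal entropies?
The upper bound on mutual information is I(P;Q) ≤ min(H(P), H(Q)).

Marginal P(P) (row sums):
  P(P=0) = 5/8 + 1/4 = 7/8
  P(P=1) = 0 + 1/8 = 1/8
Marginal P(Q) (column sums):
  P(Q=0) = 5/8 + 0 = 5/8
  P(Q=1) = 1/4 + 1/8 = 3/8

H(P) = -[(7/8)·log₂(7/8) + (1/8)·log₂(1/8)]
  = 0.1686 + 0.3750
  = 0.5436 bits
H(Q) = -[(5/8)·log₂(5/8) + (3/8)·log₂(3/8)]
  = 0.4238 + 0.5306
  = 0.9544 bits

Maximum possible I(P;Q) = min(0.5436, 0.9544) = 0.5436 bits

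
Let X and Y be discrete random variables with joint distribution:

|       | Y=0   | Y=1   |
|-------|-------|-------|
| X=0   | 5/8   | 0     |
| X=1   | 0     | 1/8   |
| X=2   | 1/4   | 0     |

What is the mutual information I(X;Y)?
Marginal P(X) (row sums):
  P(X=0) = 5/8 + 0 = 5/8
  P(X=1) = 0 + 1/8 = 1/8
  P(X=2) = 1/4 + 0 = 1/4
Marginal P(Y) (column sums):
  P(Y=0) = 5/8 + 0 + 1/4 = 7/8
  P(Y=1) = 0 + 1/8 + 0 = 1/8

H(X) = -[(5/8)·log₂(5/8) + (1/8)·log₂(1/8) + (1/4)·log₂(1/4)]
  = 0.4238 + 0.3750 + 0.5000
  = 1.2988 bits
H(Y) = -[(7/8)·log₂(7/8) + (1/8)·log₂(1/8)]
  = 0.1686 + 0.3750
  = 0.5436 bits
H(X,Y) = -[(5/8)·log₂(5/8) + (1/8)·log₂(1/8) + (1/4)·log₂(1/4)]
  = 0.4238 + 0.3750 + 0.5000
  = 1.2988 bits

I(X;Y) = H(X) + H(Y) - H(X,Y)
  = 1.2988 + 0.5436 - 1.2988
  = 0.5436 bits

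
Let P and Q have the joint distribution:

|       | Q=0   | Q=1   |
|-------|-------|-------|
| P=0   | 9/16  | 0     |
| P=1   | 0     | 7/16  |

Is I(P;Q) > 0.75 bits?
Marginal P(P) (row sums):
  P(P=0) = 9/16 + 0 = 9/16
  P(P=1) = 0 + 7/16 = 7/16
Marginal P(Q) (column sums):
  P(Q=0) = 9/16 + 0 = 9/16
  P(Q=1) = 0 + 7/16 = 7/16

H(P) = -[(9/16)·log₂(9/16) + (7/16)·log₂(7/16)]
  = 0.4669 + 0.5218
  = 0.9887 bits
H(Q) = -[(9/16)·log₂(9/16) + (7/16)·log₂(7/16)]
  = 0.4669 + 0.5218
  = 0.9887 bits
H(P,Q) = -[(9/16)·log₂(9/16) + (7/16)·log₂(7/16)]
  = 0.4669 + 0.5218
  = 0.9887 bits

I(P;Q) = H(P) + H(Q) - H(P,Q)
  = 0.9887 + 0.9887 - 0.9887
  = 0.9887 bits

Yes. I(P;Q) = 0.9887 bits, which is > 0.75 bits.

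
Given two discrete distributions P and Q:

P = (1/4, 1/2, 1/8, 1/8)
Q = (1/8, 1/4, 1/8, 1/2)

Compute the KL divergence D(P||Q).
D(P||Q) = Σ P(i) log₂(P(i)/Q(i))
  i=0: (1/4) × log₂((1/4)/(1/8)) = (1/4) × log₂(2) = 0.2500
  i=1: (1/2) × log₂((1/2)/(1/4)) = (1/2) × log₂(2) = 0.5000
  i=2: (1/8) × log₂((1/8)/(1/8)) = (1/8) × log₂(1) = 0.0000
  i=3: (1/8) × log₂((1/8)/(1/2)) = (1/8) × log₂(1/4) = -0.2500
D(P||Q) = 0.2500 + 0.5000 + 0.0000 - 0.2500
  = 0.5000 bits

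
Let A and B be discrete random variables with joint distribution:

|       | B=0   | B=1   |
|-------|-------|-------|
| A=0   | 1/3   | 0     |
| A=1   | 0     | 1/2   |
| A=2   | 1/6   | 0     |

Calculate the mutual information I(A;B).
Marginal P(A) (row sums):
  P(A=0) = 1/3 + 0 = 1/3
  P(A=1) = 0 + 1/2 = 1/2
  P(A=2) = 1/6 + 0 = 1/6
Marginal P(B) (column sums):
  P(B=0) = 1/3 + 0 + 1/6 = 1/2
  P(B=1) = 0 + 1/2 + 0 = 1/2

H(A) = -[(1/3)·log₂(1/3) + (1/2)·log₂(1/2) + (1/6)·log₂(1/6)]
  = 0.5283 + 0.5000 + 0.4308
  = 1.4591 bits
H(B) = -[(1/2)·log₂(1/2) + (1/2)·log₂(1/2)]
  = 0.5000 + 0.5000
  = 1.0000 bits
H(A,B) = -[(1/3)·log₂(1/3) + (1/2)·log₂(1/2) + (1/6)·log₂(1/6)]
  = 0.5283 + 0.5000 + 0.4308
  = 1.4591 bits

I(A;B) = H(A) + H(B) - H(A,B)
  = 1.4591 + 1.0000 - 1.4591
  = 1.0000 bits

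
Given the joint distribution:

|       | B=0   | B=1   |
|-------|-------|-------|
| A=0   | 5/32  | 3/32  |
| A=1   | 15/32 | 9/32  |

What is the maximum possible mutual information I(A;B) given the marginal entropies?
The upper bound on mutual information is I(A;B) ≤ min(H(A), H(B)).

Marginal P(A) (row sums):
  P(A=0) = 5/32 + 3/32 = 1/4
  P(A=1) = 15/32 + 9/32 = 3/4
Marginal P(B) (column sums):
  P(B=0) = 5/32 + 15/32 = 5/8
  P(B=1) = 3/32 + 9/32 = 3/8

H(A) = -[(1/4)·log₂(1/4) + (3/4)·log₂(3/4)]
  = 0.5000 + 0.3113
  = 0.8113 bits
H(B) = -[(5/8)·log₂(5/8) + (3/8)·log₂(3/8)]
  = 0.4238 + 0.5306
  = 0.9544 bits

Maximum possible I(A;B) = min(0.8113, 0.9544) = 0.8113 bits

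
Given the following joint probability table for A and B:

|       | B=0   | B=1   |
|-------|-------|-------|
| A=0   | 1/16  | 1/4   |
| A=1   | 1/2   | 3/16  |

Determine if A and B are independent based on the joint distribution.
Marginal P(A) (row sums):
  P(A=0) = 1/16 + 1/4 = 5/16
  P(A=1) = 1/2 + 3/16 = 11/16
Marginal P(B) (column sums):
  P(B=0) = 1/16 + 1/2 = 9/16
  P(B=1) = 1/4 + 3/16 = 7/16

A and B are independent iff P(A=i,B=j) = P(A=i)·P(B=j) for every cell.
  P(A=0)·P(B=0) = 5/16 × 9/16 = 45/256, but P(A=0,B=0) = 1/16 ✗

No, A and B are not independent. Quantitatively, I(A;B) > 0:

H(A) = -[(5/16)·log₂(5/16) + (11/16)·log₂(11/16)]
  = 0.5244 + 0.3716
  = 0.8960 bits
H(B) = -[(9/16)·log₂(9/16) + (7/16)·log₂(7/16)]
  = 0.4669 + 0.5218
  = 0.9887 bits
H(A,B) = -[(1/16)·log₂(1/16) + (1/4)·log₂(1/4) + (1/2)·log₂(1/2) + (3/16)·log₂(3/16)]
  = 0.2500 + 0.5000 + 0.5000 + 0.4528
  = 1.7028 bits
I(A;B) = H(A) + H(B) - H(A,B) = 0.8960 + 0.9887 - 1.7028 = 0.1819 bits > 0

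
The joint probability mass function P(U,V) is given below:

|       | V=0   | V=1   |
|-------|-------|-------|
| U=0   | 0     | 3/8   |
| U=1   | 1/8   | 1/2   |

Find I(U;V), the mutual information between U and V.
Marginal P(U) (row sums):
  P(U=0) = 0 + 3/8 = 3/8
  P(U=1) = 1/8 + 1/2 = 5/8
Marginal P(V) (column sums):
  P(V=0) = 0 + 1/8 = 1/8
  P(V=1) = 3/8 + 1/2 = 7/8

H(U) = -[(3/8)·log₂(3/8) + (5/8)·log₂(5/8)]
  = 0.5306 + 0.4238
  = 0.9544 bits
H(V) = -[(1/8)·log₂(1/8) + (7/8)·log₂(7/8)]
  = 0.3750 + 0.1686
  = 0.5436 bits
H(U,V) = -[(3/8)·log₂(3/8) + (1/8)·log₂(1/8) + (1/2)·log₂(1/2)]
  = 0.5306 + 0.3750 + 0.5000
  = 1.4056 bits

I(U;V) = H(U) + H(V) - H(U,V)
  = 0.9544 + 0.5436 - 1.4056
  = 0.0924 bits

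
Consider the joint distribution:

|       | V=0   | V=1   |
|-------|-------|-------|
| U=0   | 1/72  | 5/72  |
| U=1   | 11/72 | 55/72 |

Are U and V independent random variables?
Marginal P(U) (row sums):
  P(U=0) = 1/72 + 5/72 = 1/12
  P(U=1) = 11/72 + 55/72 = 11/12
Marginal P(V) (column sums):
  P(V=0) = 1/72 + 11/72 = 1/6
  P(V=1) = 5/72 + 55/72 = 5/6

U and V are independent iff P(U=i,V=j) = P(U=i)·P(V=j) for every cell.
  P(U=0)·P(V=0) = 1/12 × 1/6 = 1/72 = P(U=0,V=0) ✓
  P(U=0)·P(V=1) = 1/12 × 5/6 = 5/72 = P(U=0,V=1) ✓
  P(U=1)·P(V=0) = 11/12 × 1/6 = 11/72 = P(U=1,V=0) ✓
  P(U=1)·P(V=1) = 11/12 × 5/6 = 55/72 = P(U=1,V=1) ✓

Yes, U and V are independent: every cell factors, so I(U;V) = 0 bits.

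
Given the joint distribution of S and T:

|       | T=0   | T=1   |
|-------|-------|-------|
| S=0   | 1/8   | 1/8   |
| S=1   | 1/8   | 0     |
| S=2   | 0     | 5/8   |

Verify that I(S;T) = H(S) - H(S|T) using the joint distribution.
Left side, from I(S;T) = H(S) + H(T) - H(S,T):
Marginal P(S) (row sums):
  P(S=0) = 1/8 + 1/8 = 1/4
  P(S=1) = 1/8 + 0 = 1/8
  P(S=2) = 0 + 5/8 = 5/8
Marginal P(T) (column sums):
  P(T=0) = 1/8 + 1/8 + 0 = 1/4
  P(T=1) = 1/8 + 0 + 5/8 = 3/4

H(S) = -[(1/4)·log₂(1/4) + (1/8)·log₂(1/8) + (5/8)·log₂(5/8)]
  = 0.5000 + 0.3750 + 0.4238
  = 1.2988 bits
H(T) = -[(1/4)·log₂(1/4) + (3/4)·log₂(3/4)]
  = 0.5000 + 0.3113
  = 0.8113 bits
H(S,T) = -[(1/8)·log₂(1/8) + (1/8)·log₂(1/8) + (1/8)·log₂(1/8) + (5/8)·log₂(5/8)]
  = 0.3750 + 0.3750 + 0.3750 + 0.4238
  = 1.5488 bits

I(S;T) = H(S) + H(T) - H(S,T)
  = 1.2988 + 0.8113 - 1.5488
  = 0.5613 bits

Right side, with H(S|T) computed directly from the conditional probabilities:
H(S|T) = -Σ P(S,T)·log₂ P(S|T), where P(S|T) = P(S,T) / P(T)
  (cells with P(S,T) = 0 contribute 0)
  (S=0,T=0): P(S|T) = (1/8)/(1/4) = 1/2;  -(1/8)·log₂(1/2) = 0.1250
  (S=0,T=1): P(S|T) = (1/8)/(3/4) = 1/6;  -(1/8)·log₂(1/6) = 0.3231
  (S=1,T=0): P(S|T) = (1/8)/(1/4) = 1/2;  -(1/8)·log₂(1/2) = 0.1250
  (S=2,T=1): P(S|T) = (5/8)/(3/4) = 5/6;  -(5/8)·log₂(5/6) = 0.1644
H(S|T) = 0.1250 + 0.3231 + 0.1250 + 0.1644
  = 0.7375 bits
H(S) - H(S|T) = 1.2988 - 0.7375 = 0.5613 bits

Both sides equal 0.5613 bits, so I(S;T) = H(S) - H(S|T) ✓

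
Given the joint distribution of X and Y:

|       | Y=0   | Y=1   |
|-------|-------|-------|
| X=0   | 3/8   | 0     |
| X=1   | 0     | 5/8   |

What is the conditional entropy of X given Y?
Marginal P(Y) (column sums):
  P(Y=0) = 3/8 + 0 = 3/8
  P(Y=1) = 0 + 5/8 = 5/8

H(X|Y) = -Σ P(X,Y)·log₂ P(X|Y), where P(X|Y) = P(X,Y) / P(Y)
  (cells with P(X,Y) = 0 contribute 0)
  (X=0,Y=0): P(X|Y) = (3/8)/(3/8) = 1;  -(3/8)·log₂(1) = 0.0000
  (X=1,Y=1): P(X|Y) = (5/8)/(5/8) = 1;  -(5/8)·log₂(1) = 0.0000
H(X|Y) = 0.0000 + 0.0000
  = 0.0000 bits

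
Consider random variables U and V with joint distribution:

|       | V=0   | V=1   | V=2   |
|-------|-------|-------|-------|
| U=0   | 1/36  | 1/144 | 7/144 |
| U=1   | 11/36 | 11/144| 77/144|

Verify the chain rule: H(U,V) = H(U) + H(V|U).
Left side:
H(U,V) = -[(1/36)·log₂(1/36) + (1/144)·log₂(1/144) + (7/144)·log₂(7/144) + (11/36)·log₂(11/36) + (11/144)·log₂(11/144) + (77/144)·log₂(77/144)]
  = 0.1436 + 0.0498 + 0.2121 + 0.5227 + 0.2834 + 0.4829
  = 1.6945 bits

Right side:
Marginal P(U) (row sums):
  P(U=0) = 1/36 + 1/144 + 7/144 = 1/12
  P(U=1) = 11/36 + 11/144 + 77/144 = 11/12
H(U) = -[(1/12)·log₂(1/12) + (11/12)·log₂(11/12)]
  = 0.2987 + 0.1151
  = 0.4138 bits
H(V|U) = -Σ P(U,V)·log₂ P(V|U), where P(V|U) = P(U,V) / P(U)
  (U=0,V=0): P(V|U) = (1/36)/(1/12) = 1/3;  -(1/36)·log₂(1/3) = 0.0440
  (U=0,V=1): P(V|U) = (1/144)/(1/12) = 1/12;  -(1/144)·log₂(1/12) = 0.0249
  (U=0,V=2): P(V|U) = (7/144)/(1/12) = 7/12;  -(7/144)·log₂(7/12) = 0.0378
  (U=1,V=0): P(V|U) = (11/36)/(11/12) = 1/3;  -(11/36)·log₂(1/3) = 0.4843
  (U=1,V=1): P(V|U) = (11/144)/(11/12) = 1/12;  -(11/144)·log₂(1/12) = 0.2739
  (U=1,V=2): P(V|U) = (77/144)/(11/12) = 7/12;  -(77/144)·log₂(7/12) = 0.4158
H(V|U) = 0.0440 + 0.0249 + 0.0378 + 0.4843 + 0.2739 + 0.4158
  = 1.2807 bits
H(U) + H(V|U) = 0.4138 + 1.2807 = 1.6945 bits

Both sides equal 1.6945 bits, so the chain rule holds ✓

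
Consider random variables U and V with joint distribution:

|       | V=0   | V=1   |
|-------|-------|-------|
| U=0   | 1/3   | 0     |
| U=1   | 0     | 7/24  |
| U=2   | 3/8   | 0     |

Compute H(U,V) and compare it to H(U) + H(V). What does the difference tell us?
Marginal P(U) (row sums):
  P(U=0) = 1/3 + 0 = 1/3
  P(U=1) = 0 + 7/24 = 7/24
  P(U=2) = 3/8 + 0 = 3/8
Marginal P(V) (column sums):
  P(V=0) = 1/3 + 0 + 3/8 = 17/24
  P(V=1) = 0 + 7/24 + 0 = 7/24

H(U,V) = -[(1/3)·log₂(1/3) + (7/24)·log₂(7/24) + (3/8)·log₂(3/8)]
  = 0.5283 + 0.5185 + 0.5306
  = 1.5774 bits
H(U) = -[(1/3)·log₂(1/3) + (7/24)·log₂(7/24) + (3/8)·log₂(3/8)]
  = 0.5283 + 0.5185 + 0.5306
  = 1.5774 bits
H(V) = -[(17/24)·log₂(17/24) + (7/24)·log₂(7/24)]
  = 0.3524 + 0.5185
  = 0.8709 bits

H(U) + H(V) = 1.5774 + 0.8709 = 2.4483 bits
Difference: H(U) + H(V) - H(U,V) = 2.4483 - 1.5774 = 0.8709 bits = I(U;V)

The difference is the mutual information; it is positive here, so U and V are dependent (knowing one reduces uncertainty about the other by 0.8709 bits).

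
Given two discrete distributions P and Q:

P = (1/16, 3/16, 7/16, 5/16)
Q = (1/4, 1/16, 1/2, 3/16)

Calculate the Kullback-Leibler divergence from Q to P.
D(P||Q) = Σ P(i) log₂(P(i)/Q(i))
  i=0: (1/16) × log₂((1/16)/(1/4)) = (1/16) × log₂(1/4) = -0.1250
  i=1: (3/16) × log₂((3/16)/(1/16)) = (3/16) × log₂(3) = 0.2972
  i=2: (7/16) × log₂((7/16)/(1/2)) = (7/16) × log₂(7/8) = -0.0843
  i=3: (5/16) × log₂((5/16)/(3/16)) = (5/16) × log₂(5/3) = 0.2303
D(P||Q) = -0.1250 + 0.2972 - 0.0843 + 0.2303
  = 0.3182 bits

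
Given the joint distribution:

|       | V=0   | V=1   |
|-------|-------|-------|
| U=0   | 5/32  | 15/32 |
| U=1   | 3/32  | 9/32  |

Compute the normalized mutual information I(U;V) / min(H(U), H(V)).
Marginal P(U) (row sums):
  P(U=0) = 5/32 + 15/32 = 5/8
  P(U=1) = 3/32 + 9/32 = 3/8
Marginal P(V) (column sums):
  P(V=0) = 5/32 + 3/32 = 1/4
  P(V=1) = 15/32 + 9/32 = 3/4

H(U) = -[(5/8)·log₂(5/8) + (3/8)·log₂(3/8)]
  = 0.4238 + 0.5306
  = 0.9544 bits
H(V) = -[(1/4)·log₂(1/4) + (3/4)·log₂(3/4)]
  = 0.5000 + 0.3113
  = 0.8113 bits
H(U,V) = -[(5/32)·log₂(5/32) + (15/32)·log₂(15/32) + (3/32)·log₂(3/32) + (9/32)·log₂(9/32)]
  = 0.4184 + 0.5124 + 0.3202 + 0.5147
  = 1.7657 bits

I(U;V) = H(U) + H(V) - H(U,V)
  = 0.9544 + 0.8113 - 1.7657
  = 0.0000 bits

min(H(U), H(V)) = min(0.9544, 0.8113) = 0.8113 bits
Normalized MI = 0.0000 / 0.8113 = 0.0000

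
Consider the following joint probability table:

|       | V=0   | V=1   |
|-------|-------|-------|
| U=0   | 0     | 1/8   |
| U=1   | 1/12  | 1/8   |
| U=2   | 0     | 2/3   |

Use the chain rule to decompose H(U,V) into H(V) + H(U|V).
By the chain rule: H(U,V) = H(V) + H(U|V)

Marginal P(V) (column sums):
  P(V=0) = 0 + 1/12 + 0 = 1/12
  P(V=1) = 1/8 + 1/8 + 2/3 = 11/12
H(V) = -[(1/12)·log₂(1/12) + (11/12)·log₂(11/12)]
  = 0.2987 + 0.1151
  = 0.4138 bits
H(U|V) = -Σ P(U,V)·log₂ P(U|V), where P(U|V) = P(U,V) / P(V)
  (cells with P(U,V) = 0 contribute 0)
  (U=0,V=1): P(U|V) = (1/8)/(11/12) = 3/22;  -(1/8)·log₂(3/22) = 0.3593
  (U=1,V=0): P(U|V) = (1/12)/(1/12) = 1;  -(1/12)·log₂(1) = 0.0000
  (U=1,V=1): P(U|V) = (1/8)/(11/12) = 3/22;  -(1/8)·log₂(3/22) = 0.3593
  (U=2,V=1): P(U|V) = (2/3)/(11/12) = 8/11;  -(2/3)·log₂(8/11) = 0.3063
H(U|V) = 0.3593 + 0.0000 + 0.3593 + 0.3063
  = 1.0249 bits

H(U,V) = H(V) + H(U|V) = 0.4138 + 1.0249 = 1.4387 bits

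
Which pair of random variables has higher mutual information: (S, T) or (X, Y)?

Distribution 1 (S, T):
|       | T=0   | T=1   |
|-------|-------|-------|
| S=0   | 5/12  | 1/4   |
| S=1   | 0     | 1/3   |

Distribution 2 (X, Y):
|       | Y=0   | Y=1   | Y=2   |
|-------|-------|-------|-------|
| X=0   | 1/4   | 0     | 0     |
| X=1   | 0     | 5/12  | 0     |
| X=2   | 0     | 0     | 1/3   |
Distribution 1 (S, T):
Marginal P(S) (row sums):
  P(S=0) = 5/12 + 1/4 = 2/3
  P(S=1) = 0 + 1/3 = 1/3
Marginal P(T) (column sums):
  P(T=0) = 5/12 + 0 = 5/12
  P(T=1) = 1/4 + 1/3 = 7/12

H(S) = -[(2/3)·log₂(2/3) + (1/3)·log₂(1/3)]
  = 0.3900 + 0.5283
  = 0.9183 bits
H(T) = -[(5/12)·log₂(5/12) + (7/12)·log₂(7/12)]
  = 0.5263 + 0.4536
  = 0.9799 bits
H(S,T) = -[(5/12)·log₂(5/12) + (1/4)·log₂(1/4) + (1/3)·log₂(1/3)]
  = 0.5263 + 0.5000 + 0.5283
  = 1.5546 bits

I(S;T) = H(S) + H(T) - H(S,T)
  = 0.9183 + 0.9799 - 1.5546
  = 0.3436 bits

Distribution 2 (X, Y):
Marginal P(X) (row sums):
  P(X=0) = 1/4 + 0 + 0 = 1/4
  P(X=1) = 0 + 5/12 + 0 = 5/12
  P(X=2) = 0 + 0 + 1/3 = 1/3
Marginal P(Y) (column sums):
  P(Y=0) = 1/4 + 0 + 0 = 1/4
  P(Y=1) = 0 + 5/12 + 0 = 5/12
  P(Y=2) = 0 + 0 + 1/3 = 1/3

H(X) = -[(1/4)·log₂(1/4) + (5/12)·log₂(5/12) + (1/3)·log₂(1/3)]
  = 0.5000 + 0.5263 + 0.5283
  = 1.5546 bits
H(Y) = -[(1/4)·log₂(1/4) + (5/12)·log₂(5/12) + (1/3)·log₂(1/3)]
  = 0.5000 + 0.5263 + 0.5283
  = 1.5546 bits
H(X,Y) = -[(1/4)·log₂(1/4) + (5/12)·log₂(5/12) + (1/3)·log₂(1/3)]
  = 0.5000 + 0.5263 + 0.5283
  = 1.5546 bits

I(X;Y) = H(X) + H(Y) - H(X,Y)
  = 1.5546 + 1.5546 - 1.5546
  = 1.5546 bits

I(X;Y) = 1.5546 bits > I(S;T) = 0.3436 bits, so (X, Y) has the higher mutual information (stronger dependence).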